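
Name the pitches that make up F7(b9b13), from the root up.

F A C Eb Gb Db

Root F, quality dominant seventh flat nine flat thirteen:
- root: F
- major 3rd: A
- perfect 5th: C
- minor 7th: Eb
- minor 9th: Gb
- minor 13th: Db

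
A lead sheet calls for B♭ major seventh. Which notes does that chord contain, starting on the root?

B-flat, D, F, A

B♭ major seventh: major seventh on B-flat.
B-flat — root
D — major 3rd
F — perfect 5th
A — major 7th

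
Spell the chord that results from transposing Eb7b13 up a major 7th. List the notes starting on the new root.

D, F#, A, C, Bb

Transposed root: Eb → D (major 7th up). So we spell D dominant seventh flat thirteen:
D — root
F# — major 3rd
A — perfect 5th
C — minor 7th
Bb — minor 13th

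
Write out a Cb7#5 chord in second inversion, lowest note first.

In root position, Cb7#5 is Cb–Eb–G–Bbb.
Second inversion puts the fifth (G) in the bass.

G, Bbb, Cb, Eb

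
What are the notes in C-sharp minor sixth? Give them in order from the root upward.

C#  E  G#  A#

Root C#, quality minor sixth:
C# — root
E — minor 3rd
G# — perfect 5th
A# — major 6th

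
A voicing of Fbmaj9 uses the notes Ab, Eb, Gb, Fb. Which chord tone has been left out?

Cb

The full Fbmaj9 chord is Fb, Ab, Cb, Eb, Gb.
Comparing with the voicing, the perfect 5th (5th) — Cb — is absent.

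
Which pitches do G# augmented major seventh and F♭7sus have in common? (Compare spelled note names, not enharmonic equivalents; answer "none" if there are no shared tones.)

none

G# augmented major seventh = G#, B#, D##, F##.
F♭7sus = Fb, Bbb, Cb, Ebb.
Shared: none.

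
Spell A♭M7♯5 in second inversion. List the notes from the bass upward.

E, G, Ab, C

A♭M7♯5 = Ab–C–E–G; second inversion → fifth (E) lowest.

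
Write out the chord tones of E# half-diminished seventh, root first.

E#  G#  B  D#

Root E#, quality half-diminished seventh:
root → E#
3rd (minor 3rd) → G#
5th (diminished 5th) → B
7th (minor 7th) → D#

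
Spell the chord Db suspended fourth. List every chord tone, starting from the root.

D-flat – G-flat – A-flat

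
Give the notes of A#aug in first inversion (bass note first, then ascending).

A#aug = A♯–C𝄪–E𝄪; first inversion → third (C𝄪) lowest.

C𝄪 – E𝄪 – A♯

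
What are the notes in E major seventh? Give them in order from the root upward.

E major seventh: major seventh on E.
- root: E
- major 3rd: G-sharp
- perfect 5th: B
- major 7th: D-sharp

E, G-sharp, B, D-sharp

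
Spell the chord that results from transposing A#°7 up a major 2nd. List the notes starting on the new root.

A# up a major 2nd → B#. New chord: B# diminished seventh.
root → B#
3rd (minor 3rd) → D#
5th (diminished 5th) → F#
7th (diminished 7th) → A

B#, D#, F#, A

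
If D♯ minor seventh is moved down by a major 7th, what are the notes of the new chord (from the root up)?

D-sharp down a major 7th → E. New chord: E minor seventh.
- root: E
- minor 3rd: G
- perfect 5th: B
- minor 7th: D

E  G  B  D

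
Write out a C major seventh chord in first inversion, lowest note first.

In root position, C major seventh is C–E–G–B.
First inversion puts the third (E) in the bass.

E, G, B, C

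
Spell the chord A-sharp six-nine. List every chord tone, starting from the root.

A# C## E# F## B#

A-sharp six-nine is a six-nine built on A#.
- root: A#
- major 3rd: C##
- perfect 5th: E#
- major 6th: F##
- major 9th: B#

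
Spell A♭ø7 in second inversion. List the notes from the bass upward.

Ebb  Gb  Ab  Cb

In root position, A♭ø7 is Ab–Cb–Ebb–Gb.
Second inversion puts the fifth (Ebb) in the bass.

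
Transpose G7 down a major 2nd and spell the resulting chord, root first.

F – A – C – E♭

A major 2nd down from G is F, so the new chord is F dominant seventh.
- root: F
- major 3rd: A
- perfect 5th: C
- minor 7th: E♭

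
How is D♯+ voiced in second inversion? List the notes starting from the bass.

A𝄪 – D♯ – F𝄪

D♯+ = D♯–F𝄪–A𝄪; second inversion → fifth (A𝄪) lowest.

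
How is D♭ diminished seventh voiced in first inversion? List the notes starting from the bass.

F-flat – A-double-flat – C-double-flat – D-flat

In root position, D♭ diminished seventh is D-flat–F-flat–A-double-flat–C-double-flat.
First inversion puts the third (F-flat) in the bass.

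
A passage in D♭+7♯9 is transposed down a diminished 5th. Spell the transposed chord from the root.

G, B, D#, F, A#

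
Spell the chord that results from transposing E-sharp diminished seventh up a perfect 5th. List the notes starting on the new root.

B♯ – D♯ – F♯ – A

A perfect 5th up from E♯ is B♯, so the new chord is B♯ diminished seventh.
- root: B♯
- minor 3rd: D♯
- diminished 5th: F♯
- diminished 7th: A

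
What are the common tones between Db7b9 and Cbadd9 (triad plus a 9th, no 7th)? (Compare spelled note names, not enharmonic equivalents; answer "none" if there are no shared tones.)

Db7b9 = Db, F, Ab, Cb, Ebb.
Cbadd9 = Cb, Eb, Gb, Db.
Shared: Db, Cb.

Db – Cb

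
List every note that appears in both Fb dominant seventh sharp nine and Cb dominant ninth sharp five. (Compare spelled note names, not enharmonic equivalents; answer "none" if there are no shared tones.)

C-flat, G

Fb dominant seventh sharp nine: F-flat A-flat C-flat E-double-flat G
Cb dominant ninth sharp five: C-flat E-flat G B-double-flat D-flat
Common to both → C-flat, G.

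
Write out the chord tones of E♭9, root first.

Eb G Bb Db F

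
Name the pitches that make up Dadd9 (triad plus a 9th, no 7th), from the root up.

Root D, quality added-ninth:
root → D
3rd (major 3rd) → F#
5th (perfect 5th) → A
9th (major 9th) → E

D – F# – A – E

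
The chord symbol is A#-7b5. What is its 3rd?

A#-7b5 is built on A#; its 3rd is a minor 3rd above the root.
A third above A uses the letter C, and the minor 3rd above A# is C#.

C#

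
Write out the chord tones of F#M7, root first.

F#, A#, C#, E#

F#M7 is a major seventh built on F#.
- root: F#
- major 3rd: A#
- perfect 5th: C#
- major 7th: E#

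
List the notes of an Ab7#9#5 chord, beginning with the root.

Ab7#9#5 is a dominant seventh sharp nine sharp five built on A♭.
Root: A♭
Major 3rd (3rd): C
Augmented 5th (5th): E
Minor 7th (7th): G♭
Augmented 9th (9th): B

A♭, C, E, G♭, B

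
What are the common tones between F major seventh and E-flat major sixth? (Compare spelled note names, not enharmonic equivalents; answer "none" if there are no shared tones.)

F major seventh = F, A, C, E.
E-flat major sixth = E-flat, G, B-flat, C.
Shared: C.

C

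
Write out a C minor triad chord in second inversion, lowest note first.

C minor triad = C–E-flat–G; second inversion → fifth (G) lowest.

G, C, E-flat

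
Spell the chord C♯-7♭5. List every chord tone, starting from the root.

C♯-7♭5: half-diminished seventh on C#.
root → C#
3rd (minor 3rd) → E
5th (diminished 5th) → G
7th (minor 7th) → B

C# – E – G – B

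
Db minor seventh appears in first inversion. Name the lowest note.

F-flat

Db minor seventh in root position is D-flat–F-flat–A-flat–C-flat.
First inversion places the third in the bass, which is F-flat.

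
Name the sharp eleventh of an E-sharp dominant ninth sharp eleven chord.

Root of E-sharp dominant ninth sharp eleven = E-sharp. The 11th is an augmented 11th: E-sharp up an augmented 11th → A-double-sharp.

A-double-sharp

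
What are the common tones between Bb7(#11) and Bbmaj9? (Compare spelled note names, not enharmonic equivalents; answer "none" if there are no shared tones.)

Bb, D, F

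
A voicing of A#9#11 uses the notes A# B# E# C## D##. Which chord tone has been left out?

The full A#9#11 chord is A#, C##, E#, G#, B#, D##.
Comparing with the voicing, the minor 7th (7th) — G# — is absent.

G#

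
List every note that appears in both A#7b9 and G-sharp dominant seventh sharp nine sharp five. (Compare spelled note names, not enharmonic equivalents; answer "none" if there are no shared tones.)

A#7b9: A# C## E# G# B
G-sharp dominant seventh sharp nine sharp five: G# B# D## F# A##
Common to both → G#.

G#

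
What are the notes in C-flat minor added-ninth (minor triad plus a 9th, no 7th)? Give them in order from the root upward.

Cb, Ebb, Gb, Db

Root Cb, quality minor added-ninth:
- root: Cb
- minor 3rd: Ebb
- perfect 5th: Gb
- major 9th: Db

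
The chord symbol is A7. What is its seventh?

A7 is built on A; its 7th is a minor 7th above the root.
A seventh above A uses the letter G, and the minor 7th above A is G.

G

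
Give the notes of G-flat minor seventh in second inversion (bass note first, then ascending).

Db, Fb, Gb, Bbb

In root position, G-flat minor seventh is Gb–Bbb–Db–Fb.
Second inversion puts the fifth (Db) in the bass.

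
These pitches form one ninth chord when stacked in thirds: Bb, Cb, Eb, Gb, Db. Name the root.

Arranged so that each adjacent pair is a third by letter name: Cb – Eb – Gb – Bb – Db.
The bottom of that stack, Cb, is the root (this is Cb major ninth).

Cb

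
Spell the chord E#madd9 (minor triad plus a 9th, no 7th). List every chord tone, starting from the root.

E♯  G♯  B♯  F𝄪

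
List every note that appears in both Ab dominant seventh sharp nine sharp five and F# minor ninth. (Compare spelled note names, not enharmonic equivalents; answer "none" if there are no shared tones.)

Ab dominant seventh sharp nine sharp five = A-flat, C, E, G-flat, B.
F# minor ninth = F-sharp, A, C-sharp, E, G-sharp.
Shared: E.

E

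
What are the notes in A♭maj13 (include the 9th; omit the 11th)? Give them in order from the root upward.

Root A♭, quality major thirteenth:
Root: A♭
Major 3rd (3rd): C
Perfect 5th (5th): E♭
Major 7th (7th): G
Major 9th (9th): B♭
Major 13th (13th): F

A♭ C E♭ G B♭ F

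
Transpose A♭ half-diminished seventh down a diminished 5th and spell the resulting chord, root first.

A diminished 5th down from A-flat is D, so the new chord is D half-diminished seventh.
D — root
F — minor 3rd
A-flat — diminished 5th
C — minor 7th

D, F, A-flat, C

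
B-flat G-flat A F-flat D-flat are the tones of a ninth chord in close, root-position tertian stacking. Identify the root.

Stacking in thirds gives G-flat – B-flat – D-flat – F-flat – A, so G-flat is the root — G-flat dominant seventh sharp nine.

G-flat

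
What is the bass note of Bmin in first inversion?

Bmin = B–D–F#. First inversion → third in the bass = D.

D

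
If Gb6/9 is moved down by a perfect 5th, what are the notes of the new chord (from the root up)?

A perfect 5th down from Gb is Cb, so the new chord is Cb six-nine.
Cb — root
Eb — major 3rd
Gb — perfect 5th
Ab — major 6th
Db — major 9th

Cb – Eb – Gb – Ab – Db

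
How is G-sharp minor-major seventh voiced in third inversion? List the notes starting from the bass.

F-double-sharp  G-sharp  B  D-sharp

In root position, G-sharp minor-major seventh is G-sharp–B–D-sharp–F-double-sharp.
Third inversion puts the seventh (F-double-sharp) in the bass.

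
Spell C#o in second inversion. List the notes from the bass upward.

G C♯ E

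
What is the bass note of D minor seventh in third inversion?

C

D minor seventh in root position is D–F–A–C.
Third inversion places the seventh in the bass, which is C.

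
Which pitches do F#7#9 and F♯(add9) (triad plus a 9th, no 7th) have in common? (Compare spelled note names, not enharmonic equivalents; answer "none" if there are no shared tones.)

F♯ – A♯ – C♯

F#7#9: F♯ A♯ C♯ E G𝄪
F♯(add9): F♯ A♯ C♯ G♯
Common to both → F♯, A♯, C♯.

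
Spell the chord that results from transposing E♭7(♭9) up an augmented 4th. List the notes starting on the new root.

A – C# – E – G – Bb

An augmented 4th up from Eb is A, so the new chord is A dominant seventh flat nine.
A — root
C# — major 3rd
E — perfect 5th
G — minor 7th
Bb — minor 9th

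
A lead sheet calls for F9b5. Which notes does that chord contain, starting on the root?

F – A – Cb – Eb – G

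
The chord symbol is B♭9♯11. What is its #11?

E

B♭9♯11 is built on Bb; its 11th is an augmented 11th above the root.
A fourth above B uses the letter E, and the augmented 11th above Bb is E.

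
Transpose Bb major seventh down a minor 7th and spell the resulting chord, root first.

A minor 7th down from Bb is C, so the new chord is C major seventh.
Root: C
Major 3rd (3rd): E
Perfect 5th (5th): G
Major 7th (7th): B

C, E, G, B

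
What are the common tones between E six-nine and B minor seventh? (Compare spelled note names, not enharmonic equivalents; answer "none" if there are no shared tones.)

B – F-sharp

E six-nine = E, G-sharp, B, C-sharp, F-sharp.
B minor seventh = B, D, F-sharp, A.
Shared: B, F-sharp.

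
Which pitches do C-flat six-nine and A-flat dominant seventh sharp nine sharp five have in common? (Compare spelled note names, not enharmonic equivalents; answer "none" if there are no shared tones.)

G-flat, A-flat

C-flat six-nine = C-flat, E-flat, G-flat, A-flat, D-flat.
A-flat dominant seventh sharp nine sharp five = A-flat, C, E, G-flat, B.
Shared: G-flat, A-flat.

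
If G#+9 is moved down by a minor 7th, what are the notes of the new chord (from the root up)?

A minor 7th down from G♯ is A♯, so the new chord is A♯ dominant ninth sharp five.
Root: A♯
Major 3rd (3rd): C𝄪
Augmented 5th (5th): E𝄪
Minor 7th (7th): G♯
Major 9th (9th): B♯

A♯  C𝄪  E𝄪  G♯  B♯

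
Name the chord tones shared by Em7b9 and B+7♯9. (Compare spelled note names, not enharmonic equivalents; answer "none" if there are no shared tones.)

B

Em7b9 = E, G, B, D, F.
B+7♯9 = B, D#, F##, A, C##.
Shared: B.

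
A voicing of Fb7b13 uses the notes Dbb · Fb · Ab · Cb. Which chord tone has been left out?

Ebb

Fb7b13 = Fb, Ab, Cb, Ebb, Dbb. The voicing lacks the 7th (minor 7th), Ebb.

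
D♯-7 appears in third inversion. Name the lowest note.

C#

D♯-7 = D#–F#–A#–C#. Third inversion → seventh in the bass = C#.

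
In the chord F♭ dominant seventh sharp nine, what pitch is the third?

Ab

Root of F♭ dominant seventh sharp nine = Fb. The 3rd is a major 3rd: Fb up a major 3rd → Ab.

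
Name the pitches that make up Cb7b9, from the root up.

Root C♭, quality dominant seventh flat nine:
Root: C♭
Major 3rd (3rd): E♭
Perfect 5th (5th): G♭
Minor 7th (7th): B𝄫
Minor 9th (9th): D𝄫

C♭, E♭, G♭, B𝄫, D𝄫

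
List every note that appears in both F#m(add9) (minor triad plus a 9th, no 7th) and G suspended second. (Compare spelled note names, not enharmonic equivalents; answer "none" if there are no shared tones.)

F#m(add9) = F#, A, C#, G#.
G suspended second = G, A, D.
Shared: A.

A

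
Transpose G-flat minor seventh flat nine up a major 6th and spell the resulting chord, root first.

E-flat  G-flat  B-flat  D-flat  F-flat

A major 6th up from G-flat is E-flat, so the new chord is E-flat minor seventh flat nine.
Root: E-flat
Minor 3rd (3rd): G-flat
Perfect 5th (5th): B-flat
Minor 7th (7th): D-flat
Minor 9th (9th): F-flat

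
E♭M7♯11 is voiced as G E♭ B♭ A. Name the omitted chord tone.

D

The full E♭M7♯11 chord is E♭, G, B♭, D, A.
Comparing with the voicing, the major 7th (7th) — D — is absent.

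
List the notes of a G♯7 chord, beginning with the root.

G♯, B♯, D♯, F♯

Root G♯, quality dominant seventh:
root → G♯
3rd (major 3rd) → B♯
5th (perfect 5th) → D♯
7th (minor 7th) → F♯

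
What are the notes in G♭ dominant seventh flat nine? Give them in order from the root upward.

G-flat – B-flat – D-flat – F-flat – A-double-flat

G♭ dominant seventh flat nine is a dominant seventh flat nine built on G-flat.
G-flat — root
B-flat — major 3rd
D-flat — perfect 5th
F-flat — minor 7th
A-double-flat — minor 9th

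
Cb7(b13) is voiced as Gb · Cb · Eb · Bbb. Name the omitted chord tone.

Cb7(b13) = Cb, Eb, Gb, Bbb, Abb. The voicing lacks the 13th (minor 13th), Abb.

Abb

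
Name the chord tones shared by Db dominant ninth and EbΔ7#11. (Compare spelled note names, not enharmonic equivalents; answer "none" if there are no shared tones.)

Db dominant ninth = D♭, F, A♭, C♭, E♭.
EbΔ7#11 = E♭, G, B♭, D, A.
Shared: E♭.

E♭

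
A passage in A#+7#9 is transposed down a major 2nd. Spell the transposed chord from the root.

A major 2nd down from A# is G#, so the new chord is G# dominant seventh sharp nine sharp five.
- root: G#
- major 3rd: B#
- augmented 5th: D##
- minor 7th: F#
- augmented 9th: A##

G#, B#, D##, F#, A##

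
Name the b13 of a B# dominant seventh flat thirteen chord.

G#

B# dominant seventh flat thirteen is built on B#; its 13th is a minor 13th above the root.
A sixth above B uses the letter G, and the minor 13th above B# is G#.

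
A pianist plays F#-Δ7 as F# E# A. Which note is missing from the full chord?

C#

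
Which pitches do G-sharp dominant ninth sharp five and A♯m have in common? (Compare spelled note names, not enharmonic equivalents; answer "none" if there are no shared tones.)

G-sharp dominant ninth sharp five = G#, B#, D##, F#, A#.
A♯m = A#, C#, E#.
Shared: A#.

A#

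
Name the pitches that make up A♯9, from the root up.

A♯ – C𝄪 – E♯ – G♯ – B♯

Root A♯, quality dominant ninth:
Root: A♯
Major 3rd (3rd): C𝄪
Perfect 5th (5th): E♯
Minor 7th (7th): G♯
Major 9th (9th): B♯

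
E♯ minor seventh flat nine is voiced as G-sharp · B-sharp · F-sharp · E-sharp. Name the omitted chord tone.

The full E♯ minor seventh flat nine chord is E-sharp, G-sharp, B-sharp, D-sharp, F-sharp.
Comparing with the voicing, the minor 7th (7th) — D-sharp — is absent.

D-sharp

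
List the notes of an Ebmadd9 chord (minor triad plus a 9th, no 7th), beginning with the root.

Ebmadd9: minor added-ninth on Eb.
Eb — root
Gb — minor 3rd
Bb — perfect 5th
F — major 9th

Eb – Gb – Bb – F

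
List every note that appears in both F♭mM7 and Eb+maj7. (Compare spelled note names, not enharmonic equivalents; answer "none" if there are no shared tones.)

F♭mM7: Fb Abb Cb Eb
Eb+maj7: Eb G B D
Common to both → Eb.

Eb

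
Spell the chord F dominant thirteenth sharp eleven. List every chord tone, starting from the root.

F  A  C  Eb  G  B  D

F dominant thirteenth sharp eleven: dominant thirteenth sharp eleven on F.
- root: F
- major 3rd: A
- perfect 5th: C
- minor 7th: Eb
- major 9th: G
- augmented 11th: B
- major 13th: D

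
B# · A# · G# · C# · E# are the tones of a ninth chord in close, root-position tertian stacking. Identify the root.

Stacking in thirds gives A# – C# – E# – G# – B#, so A# is the root — A# minor ninth.

A#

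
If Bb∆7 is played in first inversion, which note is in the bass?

D

Bb∆7 = Bb–D–F–A. First inversion → third in the bass = D.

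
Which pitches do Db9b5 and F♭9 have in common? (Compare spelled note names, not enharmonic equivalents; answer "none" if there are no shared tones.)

Db9b5: Db F Abb Cb Eb
F♭9: Fb Ab Cb Ebb Gb
Common to both → Cb.

Cb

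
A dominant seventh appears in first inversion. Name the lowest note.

C#

A dominant seventh = A–C#–E–G. First inversion → third in the bass = C#.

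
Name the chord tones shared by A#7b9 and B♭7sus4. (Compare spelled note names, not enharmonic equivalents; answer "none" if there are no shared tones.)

none

A#7b9 = A#, C##, E#, G#, B.
B♭7sus4 = Bb, Eb, F, Ab.
Shared: none.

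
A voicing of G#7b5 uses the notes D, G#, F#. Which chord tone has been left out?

B#

The full G#7b5 chord is G#, B#, D, F#.
Comparing with the voicing, the major 3rd (3rd) — B# — is absent.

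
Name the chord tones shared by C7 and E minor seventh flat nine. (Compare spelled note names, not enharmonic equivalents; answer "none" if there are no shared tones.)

E, G

C7: C E G B♭
E minor seventh flat nine: E G B D F
Common to both → E, G.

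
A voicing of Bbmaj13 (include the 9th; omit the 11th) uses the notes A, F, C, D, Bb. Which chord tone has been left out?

G

The full Bbmaj13 chord is Bb, D, F, A, C, G.
Comparing with the voicing, the major 13th (13th) — G — is absent.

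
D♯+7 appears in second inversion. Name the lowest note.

D♯+7 = D#–F##–A##–C#. Second inversion → fifth in the bass = A##.

A##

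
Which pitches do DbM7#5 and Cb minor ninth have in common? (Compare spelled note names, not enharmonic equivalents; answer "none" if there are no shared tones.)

D♭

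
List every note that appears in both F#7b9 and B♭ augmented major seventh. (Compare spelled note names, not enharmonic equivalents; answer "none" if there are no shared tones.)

F#7b9 = F♯, A♯, C♯, E, G.
B♭ augmented major seventh = B♭, D, F♯, A.
Shared: F♯.

F♯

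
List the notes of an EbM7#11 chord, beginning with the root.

Eb G Bb D A

Root Eb, quality major seventh sharp eleven:
Eb — root
G — major 3rd
Bb — perfect 5th
D — major 7th
A — augmented 11th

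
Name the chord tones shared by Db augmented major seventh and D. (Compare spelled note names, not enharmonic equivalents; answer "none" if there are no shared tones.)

Db augmented major seventh: Db F A C
D: D F# A
Common to both → A.

A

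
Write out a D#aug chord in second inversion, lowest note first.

A## D# F##

D#aug = D#–F##–A##; second inversion → fifth (A##) lowest.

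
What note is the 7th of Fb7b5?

E𝄫

Fb7b5 is built on F♭; its 7th is a minor 7th above the root.
A seventh above F uses the letter E, and the minor 7th above F♭ is E𝄫.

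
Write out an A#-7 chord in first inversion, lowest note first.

C#, E#, G#, A#

A#-7 = A#–C#–E#–G#; first inversion → third (C#) lowest.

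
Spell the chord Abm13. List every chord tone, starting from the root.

Ab, Cb, Eb, Gb, Bb, Db, F

Abm13 is a minor thirteenth built on Ab.
- root: Ab
- minor 3rd: Cb
- perfect 5th: Eb
- minor 7th: Gb
- major 9th: Bb
- perfect 11th: Db
- major 13th: F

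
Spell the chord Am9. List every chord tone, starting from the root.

A C E G B

Root A, quality minor ninth:
- root: A
- minor 3rd: C
- perfect 5th: E
- minor 7th: G
- major 9th: B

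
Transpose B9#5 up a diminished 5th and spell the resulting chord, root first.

F A C# Eb G

A diminished 5th up from B is F, so the new chord is F dominant ninth sharp five.
Root: F
Major 3rd (3rd): A
Augmented 5th (5th): C#
Minor 7th (7th): Eb
Major 9th (9th): G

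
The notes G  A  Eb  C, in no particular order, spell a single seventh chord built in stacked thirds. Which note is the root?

A

Arranged so that each adjacent pair is a third by letter name: A – C – Eb – G.
The bottom of that stack, A, is the root (this is A half-diminished seventh).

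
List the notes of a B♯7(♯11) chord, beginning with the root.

B#  D##  F##  A#  E##

Root B#, quality dominant seventh sharp eleven:
B# — root
D## — major 3rd
F## — perfect 5th
A# — minor 7th
E## — augmented 11th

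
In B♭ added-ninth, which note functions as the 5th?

Root of B♭ added-ninth = B♭. The 5th is a perfect 5th: B♭ up a perfect 5th → F.

F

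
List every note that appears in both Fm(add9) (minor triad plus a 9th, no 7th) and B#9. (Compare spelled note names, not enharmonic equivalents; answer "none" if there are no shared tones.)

none

Fm(add9) = F, Ab, C, G.
B#9 = B#, D##, F##, A#, C##.
Shared: none.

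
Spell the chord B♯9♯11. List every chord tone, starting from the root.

B# D## F## A# C## E##

B♯9♯11: dominant ninth sharp eleven on B#.
root → B#
3rd (major 3rd) → D##
5th (perfect 5th) → F##
7th (minor 7th) → A#
9th (major 9th) → C##
11th (augmented 11th) → E##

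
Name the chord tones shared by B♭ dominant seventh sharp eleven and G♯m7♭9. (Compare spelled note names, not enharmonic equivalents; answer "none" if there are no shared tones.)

B♭ dominant seventh sharp eleven: B♭ D F A♭ E
G♯m7♭9: G♯ B D♯ F♯ A
Common to both → none.

none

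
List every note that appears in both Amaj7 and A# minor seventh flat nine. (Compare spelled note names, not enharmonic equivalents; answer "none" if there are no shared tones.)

C# G#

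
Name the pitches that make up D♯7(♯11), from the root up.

D# F## A# C# G##

Root D#, quality dominant seventh sharp eleven:
root → D#
3rd (major 3rd) → F##
5th (perfect 5th) → A#
7th (minor 7th) → C#
11th (augmented 11th) → G##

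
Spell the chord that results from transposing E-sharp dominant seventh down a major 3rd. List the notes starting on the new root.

Transposed root: E♯ → C♯ (major 3rd down). So we spell C♯ dominant seventh:
- root: C♯
- major 3rd: E♯
- perfect 5th: G♯
- minor 7th: B

C♯, E♯, G♯, B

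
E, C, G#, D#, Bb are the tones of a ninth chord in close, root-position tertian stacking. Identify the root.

Stacking in thirds gives C – E – G# – Bb – D#, so C is the root — C dominant seventh sharp nine sharp five.

C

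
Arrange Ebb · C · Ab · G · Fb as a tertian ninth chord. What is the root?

Fb

Stacking in thirds gives Fb – Ab – C – Ebb – G, so Fb is the root — Fb dominant seventh sharp nine sharp five.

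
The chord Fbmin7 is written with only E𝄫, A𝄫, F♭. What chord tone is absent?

C♭

The full Fbmin7 chord is F♭, A𝄫, C♭, E𝄫.
Comparing with the voicing, the perfect 5th (5th) — C♭ — is absent.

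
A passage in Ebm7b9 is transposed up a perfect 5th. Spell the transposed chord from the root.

Transposed root: Eb → Bb (perfect 5th up). So we spell Bb minor seventh flat nine:
root → Bb
3rd (minor 3rd) → Db
5th (perfect 5th) → F
7th (minor 7th) → Ab
9th (minor 9th) → Cb

Bb, Db, F, Ab, Cb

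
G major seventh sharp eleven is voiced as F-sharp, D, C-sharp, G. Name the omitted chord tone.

B

G major seventh sharp eleven = G, B, D, F-sharp, C-sharp. The voicing lacks the 3rd (major 3rd), B.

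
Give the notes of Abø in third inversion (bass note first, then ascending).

Gb, Ab, Cb, Ebb

In root position, Abø is Ab–Cb–Ebb–Gb.
Third inversion puts the seventh (Gb) in the bass.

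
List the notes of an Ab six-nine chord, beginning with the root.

Root Ab, quality six-nine:
Root: Ab
Major 3rd (3rd): C
Perfect 5th (5th): Eb
Major 6th (6th): F
Major 9th (9th): Bb

Ab C Eb F Bb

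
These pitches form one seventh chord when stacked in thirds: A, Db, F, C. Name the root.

Stacking in thirds gives Db – F – A – C, so Db is the root — Db augmented major seventh.

Db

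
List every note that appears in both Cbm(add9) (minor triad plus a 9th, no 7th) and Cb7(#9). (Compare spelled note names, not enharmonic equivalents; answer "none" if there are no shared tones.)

Cb Gb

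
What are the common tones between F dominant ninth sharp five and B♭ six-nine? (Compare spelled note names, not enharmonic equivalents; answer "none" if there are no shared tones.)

F, G

F dominant ninth sharp five = F, A, C#, Eb, G.
B♭ six-nine = Bb, D, F, G, C.
Shared: F, G.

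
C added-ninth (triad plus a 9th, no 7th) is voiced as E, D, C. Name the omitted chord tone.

C added-ninth = C, E, G, D. The voicing lacks the 5th (perfect 5th), G.

G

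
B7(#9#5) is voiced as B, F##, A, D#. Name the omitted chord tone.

B7(#9#5) = B, D#, F##, A, C##. The voicing lacks the 9th (augmented 9th), C##.

C##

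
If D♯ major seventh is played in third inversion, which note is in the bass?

C##

D♯ major seventh in root position is D#–F##–A#–C##.
Third inversion places the seventh in the bass, which is C##.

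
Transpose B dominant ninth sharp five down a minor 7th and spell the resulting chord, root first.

B down a minor 7th → C♯. New chord: C♯ dominant ninth sharp five.
- root: C♯
- major 3rd: E♯
- augmented 5th: G𝄪
- minor 7th: B
- major 9th: D♯

C♯ – E♯ – G𝄪 – B – D♯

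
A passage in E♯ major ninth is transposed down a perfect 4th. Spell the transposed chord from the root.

B-sharp – D-double-sharp – F-double-sharp – A-double-sharp – C-double-sharp

E-sharp down a perfect 4th → B-sharp. New chord: B-sharp major ninth.
root → B-sharp
3rd (major 3rd) → D-double-sharp
5th (perfect 5th) → F-double-sharp
7th (major 7th) → A-double-sharp
9th (major 9th) → C-double-sharp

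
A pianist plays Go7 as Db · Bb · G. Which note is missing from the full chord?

Go7 = G, Bb, Db, Fb. The voicing lacks the 7th (diminished 7th), Fb.

Fb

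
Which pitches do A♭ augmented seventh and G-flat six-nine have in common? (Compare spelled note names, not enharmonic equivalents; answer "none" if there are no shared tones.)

A-flat, G-flat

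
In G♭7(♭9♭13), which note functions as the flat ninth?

A𝄫

G♭7(♭9♭13) is built on G♭; its 9th is a minor 9th above the root.
A second above G uses the letter A, and the minor 9th above G♭ is A𝄫.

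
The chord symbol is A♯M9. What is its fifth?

Root of A♯M9 = A#. The 5th is a perfect 5th: A# up a perfect 5th → E#.

E#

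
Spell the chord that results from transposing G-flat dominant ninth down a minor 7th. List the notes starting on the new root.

Transposed root: Gb → Ab (minor 7th down). So we spell Ab dominant ninth:
root → Ab
3rd (major 3rd) → C
5th (perfect 5th) → Eb
7th (minor 7th) → Gb
9th (major 9th) → Bb

Ab – C – Eb – Gb – Bb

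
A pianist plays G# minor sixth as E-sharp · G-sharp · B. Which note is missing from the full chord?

The full G# minor sixth chord is G-sharp, B, D-sharp, E-sharp.
Comparing with the voicing, the perfect 5th (5th) — D-sharp — is absent.

D-sharp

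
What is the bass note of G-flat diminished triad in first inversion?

B-double-flat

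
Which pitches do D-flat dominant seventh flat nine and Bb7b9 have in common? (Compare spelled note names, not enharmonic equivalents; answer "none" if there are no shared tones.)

D-flat dominant seventh flat nine = Db, F, Ab, Cb, Ebb.
Bb7b9 = Bb, D, F, Ab, Cb.
Shared: F, Ab, Cb.

F – Ab – Cb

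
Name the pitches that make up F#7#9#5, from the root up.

F♯ A♯ C𝄪 E G𝄪

Root F♯, quality dominant seventh sharp nine sharp five:
root → F♯
3rd (major 3rd) → A♯
5th (augmented 5th) → C𝄪
7th (minor 7th) → E
9th (augmented 9th) → G𝄪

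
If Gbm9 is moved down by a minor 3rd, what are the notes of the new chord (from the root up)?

Gb down a minor 3rd → Eb. New chord: Eb minor ninth.
- root: Eb
- minor 3rd: Gb
- perfect 5th: Bb
- minor 7th: Db
- major 9th: F

Eb Gb Bb Db F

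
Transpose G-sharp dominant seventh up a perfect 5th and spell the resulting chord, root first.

D#  F##  A#  C#

A perfect 5th up from G# is D#, so the new chord is D# dominant seventh.
D# — root
F## — major 3rd
A# — perfect 5th
C# — minor 7th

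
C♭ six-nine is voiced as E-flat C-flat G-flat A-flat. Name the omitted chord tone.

The full C♭ six-nine chord is C-flat, E-flat, G-flat, A-flat, D-flat.
Comparing with the voicing, the major 9th (9th) — D-flat — is absent.

D-flat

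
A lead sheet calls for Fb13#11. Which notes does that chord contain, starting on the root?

Fb13#11: dominant thirteenth sharp eleven on F♭.
Root: F♭
Major 3rd (3rd): A♭
Perfect 5th (5th): C♭
Minor 7th (7th): E𝄫
Major 9th (9th): G♭
Augmented 11th (11th): B♭
Major 13th (13th): D♭

F♭, A♭, C♭, E𝄫, G♭, B♭, D♭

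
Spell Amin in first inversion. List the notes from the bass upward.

C – E – A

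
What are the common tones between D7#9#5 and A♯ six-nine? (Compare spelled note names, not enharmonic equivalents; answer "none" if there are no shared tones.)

A# E#

D7#9#5 = D, F#, A#, C, E#.
A♯ six-nine = A#, C##, E#, F##, B#.
Shared: A#, E#.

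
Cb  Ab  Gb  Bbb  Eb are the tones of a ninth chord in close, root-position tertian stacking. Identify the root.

Arranged so that each adjacent pair is a third by letter name: Ab – Cb – Eb – Gb – Bbb.
The bottom of that stack, Ab, is the root (this is Ab minor seventh flat nine).

Ab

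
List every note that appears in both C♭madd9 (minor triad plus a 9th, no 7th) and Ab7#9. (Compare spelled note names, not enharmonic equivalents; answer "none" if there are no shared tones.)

C♭madd9: C♭ E𝄫 G♭ D♭
Ab7#9: A♭ C E♭ G♭ B
Common to both → G♭.

G♭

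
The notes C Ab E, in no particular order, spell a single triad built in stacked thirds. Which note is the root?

Arranged so that each adjacent pair is a third by letter name: Ab – C – E.
The bottom of that stack, Ab, is the root (this is Ab augmented triad).

Ab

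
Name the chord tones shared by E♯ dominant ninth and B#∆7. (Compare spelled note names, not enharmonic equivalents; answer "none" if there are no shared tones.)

B#, F##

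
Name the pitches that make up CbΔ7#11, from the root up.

CbΔ7#11 is a major seventh sharp eleven built on Cb.
Root: Cb
Major 3rd (3rd): Eb
Perfect 5th (5th): Gb
Major 7th (7th): Bb
Augmented 11th (11th): F

Cb Eb Gb Bb F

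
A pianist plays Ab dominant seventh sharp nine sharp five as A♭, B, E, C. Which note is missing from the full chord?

The full Ab dominant seventh sharp nine sharp five chord is A♭, C, E, G♭, B.
Comparing with the voicing, the minor 7th (7th) — G♭ — is absent.

G♭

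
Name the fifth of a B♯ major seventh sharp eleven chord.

F-double-sharp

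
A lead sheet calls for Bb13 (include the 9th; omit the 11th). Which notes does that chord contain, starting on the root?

Bb  D  F  Ab  C  G

Bb13: dominant thirteenth on Bb.
Root: Bb
Major 3rd (3rd): D
Perfect 5th (5th): F
Minor 7th (7th): Ab
Major 9th (9th): C
Major 13th (13th): G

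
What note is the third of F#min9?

A

Root of F#min9 = F#. The 3rd is a minor 3rd: F# up a minor 3rd → A.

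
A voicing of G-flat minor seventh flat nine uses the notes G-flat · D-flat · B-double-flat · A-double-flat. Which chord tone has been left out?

The full G-flat minor seventh flat nine chord is G-flat, B-double-flat, D-flat, F-flat, A-double-flat.
Comparing with the voicing, the minor 7th (7th) — F-flat — is absent.

F-flat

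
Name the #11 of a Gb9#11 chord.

Gb9#11 is built on Gb; its 11th is an augmented 11th above the root.
A fourth above G uses the letter C, and the augmented 11th above Gb is C.

C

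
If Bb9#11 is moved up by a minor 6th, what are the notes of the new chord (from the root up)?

Transposed root: B♭ → G♭ (minor 6th up). So we spell G♭ dominant ninth sharp eleven:
Root: G♭
Major 3rd (3rd): B♭
Perfect 5th (5th): D♭
Minor 7th (7th): F♭
Major 9th (9th): A♭
Augmented 11th (11th): C

G♭  B♭  D♭  F♭  A♭  C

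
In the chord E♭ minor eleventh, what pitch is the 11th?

Ab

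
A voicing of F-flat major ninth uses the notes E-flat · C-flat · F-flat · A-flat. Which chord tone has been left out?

The full F-flat major ninth chord is F-flat, A-flat, C-flat, E-flat, G-flat.
Comparing with the voicing, the major 9th (9th) — G-flat — is absent.

G-flat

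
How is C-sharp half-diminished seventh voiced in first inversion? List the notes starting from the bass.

E – G – B – C-sharp

C-sharp half-diminished seventh = C-sharp–E–G–B; first inversion → third (E) lowest.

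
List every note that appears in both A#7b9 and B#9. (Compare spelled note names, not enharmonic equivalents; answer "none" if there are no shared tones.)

A#7b9: A# C## E# G# B
B#9: B# D## F## A# C##
Common to both → A#, C##.

A#, C##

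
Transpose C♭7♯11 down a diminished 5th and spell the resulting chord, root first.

Cb down a diminished 5th → F. New chord: F dominant seventh sharp eleven.
F — root
A — major 3rd
C — perfect 5th
Eb — minor 7th
B — augmented 11th

F  A  C  Eb  B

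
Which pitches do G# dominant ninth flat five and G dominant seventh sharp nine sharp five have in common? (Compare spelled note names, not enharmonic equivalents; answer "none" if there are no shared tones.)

A-sharp

G# dominant ninth flat five = G-sharp, B-sharp, D, F-sharp, A-sharp.
G dominant seventh sharp nine sharp five = G, B, D-sharp, F, A-sharp.
Shared: A-sharp.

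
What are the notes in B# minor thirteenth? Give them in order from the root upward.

B♯, D♯, F𝄪, A♯, C𝄪, E♯, G𝄪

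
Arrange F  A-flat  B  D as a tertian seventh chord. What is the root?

B

Stacking in thirds gives B – D – F – A-flat, so B is the root — B diminished seventh.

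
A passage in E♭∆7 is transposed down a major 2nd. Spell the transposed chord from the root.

Transposed root: E♭ → D♭ (major 2nd down). So we spell D♭ major seventh:
root → D♭
3rd (major 3rd) → F
5th (perfect 5th) → A♭
7th (major 7th) → C

D♭, F, A♭, C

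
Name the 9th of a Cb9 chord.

Db

Root of Cb9 = Cb. The 9th is a major 9th: Cb up a major 9th → Db.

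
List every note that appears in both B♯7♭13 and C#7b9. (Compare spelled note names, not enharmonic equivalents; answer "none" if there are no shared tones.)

B♯7♭13 = B#, D##, F##, A#, G#.
C#7b9 = C#, E#, G#, B, D.
Shared: G#.

G#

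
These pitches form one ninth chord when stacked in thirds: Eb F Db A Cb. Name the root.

Arranged so that each adjacent pair is a third by letter name: Db – F – A – Cb – Eb.
The bottom of that stack, Db, is the root (this is Db dominant ninth sharp five).

Db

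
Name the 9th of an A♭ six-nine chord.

Root of A♭ six-nine = A-flat. The 9th is a major 9th: A-flat up a major 9th → B-flat.

B-flat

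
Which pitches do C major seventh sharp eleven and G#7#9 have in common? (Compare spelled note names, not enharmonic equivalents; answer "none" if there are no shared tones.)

F#

C major seventh sharp eleven: C E G B F#
G#7#9: G# B# D# F# A##
Common to both → F#.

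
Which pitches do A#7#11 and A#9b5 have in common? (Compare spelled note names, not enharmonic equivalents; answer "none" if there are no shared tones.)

A#7#11 = A#, C##, E#, G#, D##.
A#9b5 = A#, C##, E, G#, B#.
Shared: A#, C##, G#.

A# C## G#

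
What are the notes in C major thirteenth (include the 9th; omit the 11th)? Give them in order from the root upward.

C, E, G, B, D, A

C major thirteenth is a major thirteenth built on C.
C — root
E — major 3rd
G — perfect 5th
B — major 7th
D — major 9th
A — major 13th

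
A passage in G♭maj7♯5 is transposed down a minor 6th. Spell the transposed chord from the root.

Gb down a minor 6th → Bb. New chord: Bb augmented major seventh.
Root: Bb
Major 3rd (3rd): D
Augmented 5th (5th): F#
Major 7th (7th): A

Bb D F# A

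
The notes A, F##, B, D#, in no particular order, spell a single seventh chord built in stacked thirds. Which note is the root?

B

Stacking in thirds gives B – D# – F## – A, so B is the root — B augmented seventh.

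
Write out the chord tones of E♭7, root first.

Root E♭, quality dominant seventh:
root → E♭
3rd (major 3rd) → G
5th (perfect 5th) → B♭
7th (minor 7th) → D♭

E♭ – G – B♭ – D♭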